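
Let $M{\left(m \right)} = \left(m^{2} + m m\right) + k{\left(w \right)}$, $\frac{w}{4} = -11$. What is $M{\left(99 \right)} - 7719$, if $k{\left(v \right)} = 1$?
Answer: $11884$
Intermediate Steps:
$w = -44$ ($w = 4 \left(-11\right) = -44$)
$M{\left(m \right)} = 1 + 2 m^{2}$ ($M{\left(m \right)} = \left(m^{2} + m m\right) + 1 = \left(m^{2} + m^{2}\right) + 1 = 2 m^{2} + 1 = 1 + 2 m^{2}$)
$M{\left(99 \right)} - 7719 = \left(1 + 2 \cdot 99^{2}\right) - 7719 = \left(1 + 2 \cdot 9801\right) - 7719 = \left(1 + 19602\right) - 7719 = 19603 - 7719 = 11884$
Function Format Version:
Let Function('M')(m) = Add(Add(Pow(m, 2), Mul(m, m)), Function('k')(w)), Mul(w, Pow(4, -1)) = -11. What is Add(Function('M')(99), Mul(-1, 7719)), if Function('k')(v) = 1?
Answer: 11884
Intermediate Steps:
w = -44 (w = Mul(4, -11) = -44)
Function('M')(m) = Add(1, Mul(2, Pow(m, 2))) (Function('M')(m) = Add(Add(Pow(m, 2), Mul(m, m)), 1) = Add(Add(Pow(m, 2), Pow(m, 2)), 1) = Add(Mul(2, Pow(m, 2)), 1) = Add(1, Mul(2, Pow(m, 2))))
Add(Function('M')(99), Mul(-1, 7719)) = Add(Add(1, Mul(2, Pow(99, 2))), Mul(-1, 7719)) = Add(Add(1, Mul(2, 9801)), -7719) = Add(Add(1, 19602), -7719) = Add(19603, -7719) = 11884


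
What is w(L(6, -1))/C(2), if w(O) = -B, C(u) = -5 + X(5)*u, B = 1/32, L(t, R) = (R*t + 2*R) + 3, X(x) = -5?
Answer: 1/480 ≈ 0.0020833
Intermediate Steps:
L(t, R) = 3 + 2*R + R*t (L(t, R) = (2*R + R*t) + 3 = 3 + 2*R + R*t)
B = 1/32 ≈ 0.031250
C(u) = -5 - 5*u
w(O) = -1/32 (w(O) = -1*1/32 = -1/32)
w(L(6, -1))/C(2) = -1/(32*(-5 - 5*2)) = -1/(32*(-5 - 10)) = -1/32/(-15) = -1/32*(-1/15) = 1/480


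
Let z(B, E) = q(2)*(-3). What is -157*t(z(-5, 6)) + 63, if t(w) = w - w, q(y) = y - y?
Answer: 63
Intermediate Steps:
q(y) = 0
z(B, E) = 0 (z(B, E) = 0*(-3) = 0)
t(w) = 0
-157*t(z(-5, 6)) + 63 = -157*0 + 63 = 0 + 63 = 63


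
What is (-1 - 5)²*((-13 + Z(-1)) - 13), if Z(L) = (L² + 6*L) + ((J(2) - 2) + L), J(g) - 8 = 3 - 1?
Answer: -864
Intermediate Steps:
J(g) = 10 (J(g) = 8 + (3 - 1) = 8 + 2 = 10)
Z(L) = 8 + L² + 7*L (Z(L) = (L² + 6*L) + ((10 - 2) + L) = (L² + 6*L) + (8 + L) = 8 + L² + 7*L)
(-1 - 5)²*((-13 + Z(-1)) - 13) = (-1 - 5)²*((-13 + (8 + (-1)² + 7*(-1))) - 13) = (-6)²*((-13 + (8 + 1 - 7)) - 13) = 36*((-13 + 2) - 13) = 36*(-11 - 13) = 36*(-24) = -864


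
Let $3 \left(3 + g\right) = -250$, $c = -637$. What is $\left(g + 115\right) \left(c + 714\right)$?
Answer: $\frac{6622}{3} \approx 2207.3$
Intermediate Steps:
$g = - \frac{259}{3}$ ($g = -3 + \frac{1}{3} \left(-250\right) = -3 - \frac{250}{3} = - \frac{259}{3} \approx -86.333$)
$\left(g + 115\right) \left(c + 714\right) = \left(- \frac{259}{3} + 115\right) \left(-637 + 714\right) = \frac{86}{3} \cdot 77 = \frac{6622}{3}$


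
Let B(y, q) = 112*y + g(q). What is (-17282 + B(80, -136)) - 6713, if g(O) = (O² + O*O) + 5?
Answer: 21962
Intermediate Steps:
g(O) = 5 + 2*O² (g(O) = (O² + O²) + 5 = 2*O² + 5 = 5 + 2*O²)
B(y, q) = 5 + 2*q² + 112*y (B(y, q) = 112*y + (5 + 2*q²) = 5 + 2*q² + 112*y)
(-17282 + B(80, -136)) - 6713 = (-17282 + (5 + 2*(-136)² + 112*80)) - 6713 = (-17282 + (5 + 2*18496 + 8960)) - 6713 = (-17282 + (5 + 36992 + 8960)) - 6713 = (-17282 + 45957) - 6713 = 28675 - 6713 = 21962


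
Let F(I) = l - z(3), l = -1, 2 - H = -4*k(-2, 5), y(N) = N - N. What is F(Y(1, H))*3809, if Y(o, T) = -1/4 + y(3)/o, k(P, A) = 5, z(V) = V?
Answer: -15236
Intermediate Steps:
y(N) = 0
H = 22 (H = 2 - (-4)*5 = 2 - 1*(-20) = 2 + 20 = 22)
Y(o, T) = -¼ (Y(o, T) = -1/4 + 0/o = -1*¼ + 0 = -¼ + 0 = -¼)
F(I) = -4 (F(I) = -1 - 1*3 = -1 - 3 = -4)
F(Y(1, H))*3809 = -4*3809 = -15236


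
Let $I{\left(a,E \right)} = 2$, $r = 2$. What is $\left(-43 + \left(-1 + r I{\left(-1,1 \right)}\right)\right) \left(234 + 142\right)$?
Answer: $-15040$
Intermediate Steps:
$\left(-43 + \left(-1 + r I{\left(-1,1 \right)}\right)\right) \left(234 + 142\right) = \left(-43 + \left(-1 + 2 \cdot 2\right)\right) \left(234 + 142\right) = \left(-43 + \left(-1 + 4\right)\right) 376 = \left(-43 + 3\right) 376 = \left(-40\right) 376 = -15040$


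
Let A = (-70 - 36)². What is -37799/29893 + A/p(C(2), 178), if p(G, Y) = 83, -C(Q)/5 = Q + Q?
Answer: 332740431/2481119 ≈ 134.11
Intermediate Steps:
C(Q) = -10*Q (C(Q) = -5*(Q + Q) = -10*Q)
A = 11236 (A = (-106)² = 11236)
-37799/29893 + A/p(C(2), 178) = -37799/29893 + 11236/83 = 332740431/2481119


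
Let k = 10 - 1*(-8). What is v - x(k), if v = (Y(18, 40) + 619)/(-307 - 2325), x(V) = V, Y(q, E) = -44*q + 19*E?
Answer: -47963/2632 ≈ -18.223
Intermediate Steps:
k = 18 (k = 10 + 8 = 18)
v = -587/2632 (v = ((-44*18 + 19*40) + 619)/(-307 - 2325) = ((-792 + 760) + 619)/(-2632) = (-32 + 619)*(-1/2632) = 587*(-1/2632) = -587/2632 ≈ -0.22302)
v - x(k) = -587/2632 - 1*18 = -587/2632 - 18 = -47963/2632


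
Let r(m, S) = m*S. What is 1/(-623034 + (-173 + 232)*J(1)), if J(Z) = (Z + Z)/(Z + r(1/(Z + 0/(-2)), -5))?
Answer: -2/1246127 ≈ -1.6050e-6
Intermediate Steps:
r(m, S) = S*m
J(Z) = 2*Z/(Z - 5/Z) (J(Z) = (Z + Z)/(Z - 5/(Z + 0/(-2))) = (2*Z)/(Z - 5/(Z + 0*(-½))) = (2*Z)/(Z - 5/(Z + 0)) = (2*Z)/(Z - 5/Z) = 2*Z/(Z - 5/Z))
1/(-623034 + (-173 + 232)*J(1)) = 1/(-623034 + (-173 + 232)*(2*1²/(-5 + 1²))) = 1/(-623034 + 59*(2*1/(-5 + 1))) = 1/(-623034 + 59*(2*1/(-4))) = 1/(-623034 + 59*(2*1*(-¼))) = 1/(-623034 + 59*(-½)) = 1/(-623034 - 59/2) = 1/(-1246127/2) = -2/1246127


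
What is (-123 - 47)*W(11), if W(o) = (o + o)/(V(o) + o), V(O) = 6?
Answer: -220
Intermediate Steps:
W(o) = 2*o/(6 + o) (W(o) = (o + o)/(6 + o) = (2*o)/(6 + o) = 2*o/(6 + o))
(-123 - 47)*W(11) = (-123 - 47)*(2*11/(6 + 11)) = -340*11/17 = -170*22/17 = -220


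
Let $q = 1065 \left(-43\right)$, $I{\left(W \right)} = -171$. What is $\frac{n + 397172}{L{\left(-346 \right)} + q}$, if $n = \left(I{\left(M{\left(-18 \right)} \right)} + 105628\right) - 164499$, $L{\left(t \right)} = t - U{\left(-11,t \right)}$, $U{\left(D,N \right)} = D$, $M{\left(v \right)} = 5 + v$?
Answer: $- \frac{33813}{4613} \approx -7.3299$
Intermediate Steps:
$L{\left(t \right)} = 11 + t$ ($L{\left(t \right)} = t - -11 = t + 11 = 11 + t$)
$n = -59042$ ($n = \left(-171 + 105628\right) - 164499 = 105457 - 164499 = -59042$)
$q = -45795$
$\frac{n + 397172}{L{\left(-346 \right)} + q} = \frac{-59042 + 397172}{\left(11 - 346\right) - 45795} = \frac{338130}{-335 - 45795} = \frac{338130}{-46130} = 338130 \left(- \frac{1}{46130}\right) = - \frac{33813}{4613}$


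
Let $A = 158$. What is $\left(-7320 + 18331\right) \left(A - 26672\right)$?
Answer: $-291945654$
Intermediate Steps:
$\left(-7320 + 18331\right) \left(A - 26672\right) = \left(-7320 + 18331\right) \left(158 - 26672\right) = 11011 \left(-26514\right) = -291945654$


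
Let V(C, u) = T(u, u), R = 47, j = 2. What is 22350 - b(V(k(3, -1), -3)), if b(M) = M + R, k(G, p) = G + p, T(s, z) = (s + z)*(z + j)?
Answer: 22297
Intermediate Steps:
T(s, z) = (2 + z)*(s + z) (T(s, z) = (s + z)*(z + 2) = (s + z)*(2 + z) = (2 + z)*(s + z))
V(C, u) = 2*u² + 4*u (V(C, u) = u² + 2*u + 2*u + u*u = u² + 2*u + 2*u + u² = 2*u² + 4*u)
b(M) = 47 + M (b(M) = M + 47 = 47 + M)
22350 - b(V(k(3, -1), -3)) = 22350 - (47 + 2*(-3)*(2 - 3)) = 22350 - (47 + 2*(-3)*(-1)) = 22350 - (47 + 6) = 22350 - 1*53 = 22350 - 53 = 22297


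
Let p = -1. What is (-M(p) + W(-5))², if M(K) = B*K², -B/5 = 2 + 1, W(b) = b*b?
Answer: 1600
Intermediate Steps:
W(b) = b²
B = -15 (B = -5*(2 + 1) = -5*3 = -15)
M(K) = -15*K²
(-M(p) + W(-5))² = (-(-15)*(-1)² + (-5)²)² = (-(-15) + 25)² = (-1*(-15) + 25)² = (15 + 25)² = 40² = 1600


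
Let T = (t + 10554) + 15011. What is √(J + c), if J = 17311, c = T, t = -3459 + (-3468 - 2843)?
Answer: √33106 ≈ 181.95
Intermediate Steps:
t = -9770 (t = -3459 - 6311 = -9770)
T = 15795 (T = (-9770 + 10554) + 15011 = 784 + 15011 = 15795)
c = 15795
√(J + c) = √(17311 + 15795) = √33106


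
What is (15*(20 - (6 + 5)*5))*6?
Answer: -3150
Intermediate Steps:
(15*(20 - (6 + 5)*5))*6 = (15*(20 - 11*5))*6 = (15*(20 - 1*55))*6 = (15*(20 - 55))*6 = (15*(-35))*6 = -525*6 = -3150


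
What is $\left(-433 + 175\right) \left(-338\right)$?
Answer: $87204$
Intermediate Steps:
$\left(-433 + 175\right) \left(-338\right) = \left(-258\right) \left(-338\right) = 87204$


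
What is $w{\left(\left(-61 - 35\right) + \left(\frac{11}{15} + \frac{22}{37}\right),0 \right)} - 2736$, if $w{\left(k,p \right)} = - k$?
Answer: $- \frac{1465937}{555} \approx -2641.3$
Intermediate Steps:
$w{\left(\left(-61 - 35\right) + \left(\frac{11}{15} + \frac{22}{37}\right),0 \right)} - 2736 = - (\left(-61 - 35\right) + \left(\frac{11}{15} + \frac{22}{37}\right)) - 2736 = - (-96 + \left(11 \cdot \frac{1}{15} + 22 \cdot \frac{1}{37}\right)) - 2736 = - (-96 + \left(\frac{11}{15} + \frac{22}{37}\right)) - 2736 = - (-96 + \frac{737}{555}) - 2736 = \left(-1\right) \left(- \frac{52543}{555}\right) - 2736 = \frac{52543}{555} - 2736 = - \frac{1465937}{555}$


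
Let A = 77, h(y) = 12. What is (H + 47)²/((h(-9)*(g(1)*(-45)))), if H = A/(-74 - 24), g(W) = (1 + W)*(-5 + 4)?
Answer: 418609/211680 ≈ 1.9776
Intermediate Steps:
g(W) = -1 - W (g(W) = (1 + W)*(-1) = -1 - W)
H = -11/14 (H = 77/(-74 - 24) = 77/(-98) = 77*(-1/98) = -11/14 ≈ -0.78571)
(H + 47)²/((h(-9)*(g(1)*(-45)))) = (-11/14 + 47)²/((12*((-1 - 1*1)*(-45)))) = (647/14)²/((12*((-1 - 1)*(-45)))) = 418609/(196*((12*(-2*(-45))))) = 418609/(196*((12*90))) = (418609/196)/1080 = (418609/196)*(1/1080) = 418609/211680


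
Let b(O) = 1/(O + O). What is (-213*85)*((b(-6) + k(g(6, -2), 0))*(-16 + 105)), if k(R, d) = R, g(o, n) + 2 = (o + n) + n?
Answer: 537115/4 ≈ 1.3428e+5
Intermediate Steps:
g(o, n) = -2 + o + 2*n (g(o, n) = -2 + ((o + n) + n) = -2 + ((n + o) + n) = -2 + (o + 2*n) = -2 + o + 2*n)
b(O) = 1/(2*O)
(-213*85)*((b(-6) + k(g(6, -2), 0))*(-16 + 105)) = (-213*85)*(((1/2)/(-6) + (-2 + 6 + 2*(-2)))*(-16 + 105)) = -18105*((1/2)*(-1/6) + (-2 + 6 - 4))*89 = -18105*(-1/12 + 0)*89 = -(-6035)*89/4 = -18105*(-89/12) = 537115/4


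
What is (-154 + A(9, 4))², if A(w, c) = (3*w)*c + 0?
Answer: 2116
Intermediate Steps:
A(w, c) = 3*c*w (A(w, c) = 3*c*w + 0 = 3*c*w)
(-154 + A(9, 4))² = (-154 + 3*4*9)² = (-154 + 108)² = (-46)² = 2116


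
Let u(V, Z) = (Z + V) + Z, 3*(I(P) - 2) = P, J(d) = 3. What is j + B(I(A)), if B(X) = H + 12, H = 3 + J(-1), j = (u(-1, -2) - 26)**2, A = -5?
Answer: 979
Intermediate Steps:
I(P) = 2 + P/3
u(V, Z) = V + 2*Z (u(V, Z) = (V + Z) + Z = V + 2*Z)
j = 961 (j = ((-1 + 2*(-2)) - 26)**2 = ((-1 - 4) - 26)**2 = (-5 - 26)**2 = (-31)**2 = 961)
H = 6 (H = 3 + 3 = 6)
B(X) = 18 (B(X) = 6 + 12 = 18)
j + B(I(A)) = 961 + 18 = 979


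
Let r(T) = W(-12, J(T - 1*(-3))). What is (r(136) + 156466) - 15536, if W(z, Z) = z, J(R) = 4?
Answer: 140918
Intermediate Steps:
r(T) = -12
(r(136) + 156466) - 15536 = (-12 + 156466) - 15536 = 156454 - 15536 = 140918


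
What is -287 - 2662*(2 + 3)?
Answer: -13597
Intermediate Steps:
-287 - 2662*(2 + 3) = -287 - 2662*5 = -287 - 242*55 = -287 - 13310 = -13597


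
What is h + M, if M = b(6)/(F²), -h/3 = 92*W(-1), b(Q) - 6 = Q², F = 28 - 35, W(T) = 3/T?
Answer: 5802/7 ≈ 828.86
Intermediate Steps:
F = -7
b(Q) = 6 + Q²
h = 828 (h = -276*3/(-1) = -276*3*(-1) = -276*(-3) = -3*(-276) = 828)
M = 6/7 (M = (6 + 6²)/((-7)²) = (6 + 36)/49 = 42*(1/49) = 6/7 ≈ 0.85714)
h + M = 828 + 6/7 = 5802/7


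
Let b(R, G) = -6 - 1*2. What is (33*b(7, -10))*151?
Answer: -39864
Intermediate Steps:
b(R, G) = -8 (b(R, G) = -6 - 2 = -8)
(33*b(7, -10))*151 = (33*(-8))*151 = -264*151 = -39864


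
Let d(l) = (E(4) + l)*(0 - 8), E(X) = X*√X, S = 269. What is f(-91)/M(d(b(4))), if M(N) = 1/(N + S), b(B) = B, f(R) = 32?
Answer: 5536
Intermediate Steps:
E(X) = X^(3/2)
d(l) = -64 - 8*l (d(l) = (4^(3/2) + l)*(0 - 8) = (8 + l)*(-8) = -64 - 8*l)
M(N) = 1/(269 + N) (M(N) = 1/(N + 269) = 1/(269 + N))
f(-91)/M(d(b(4))) = 32/(1/(269 + (-64 - 8*4))) = 32/(1/(269 + (-64 - 32))) = 32/(1/(269 - 96)) = 32/(1/173) = 32*173 = 5536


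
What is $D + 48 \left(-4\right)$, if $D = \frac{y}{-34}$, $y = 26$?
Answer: $- \frac{3277}{17} \approx -192.76$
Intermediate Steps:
$D = - \frac{13}{17}$ ($D = \frac{26}{-34} = 26 \left(- \frac{1}{34}\right) = - \frac{13}{17} \approx -0.76471$)
$D + 48 \left(-4\right) = - \frac{13}{17} + 48 \left(-4\right) = - \frac{13}{17} - 192 = - \frac{3277}{17}$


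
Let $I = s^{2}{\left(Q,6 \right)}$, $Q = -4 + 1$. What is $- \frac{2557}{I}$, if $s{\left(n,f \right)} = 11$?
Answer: $- \frac{2557}{121} \approx -21.132$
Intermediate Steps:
$Q = -3$
$I = 121$ ($I = 11^{2} = 121$)
$- \frac{2557}{I} = - \frac{2557}{121}$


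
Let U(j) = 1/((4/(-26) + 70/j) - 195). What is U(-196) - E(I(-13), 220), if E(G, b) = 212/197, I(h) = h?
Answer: -7579450/7009851 ≈ -1.0813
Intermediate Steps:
E(G, b) = 212/197 (E(G, b) = 212*(1/197) = 212/197)
U(j) = 1/(-2537/13 + 70/j) (U(j) = 1/((4*(-1/26) + 70/j) - 195) = 1/((-2/13 + 70/j) - 195) = 1/(-2537/13 + 70/j))
U(-196) - E(I(-13), 220) = -13*(-196)/(-910 + 2537*(-196)) - 1*212/197 = -13*(-196)/(-910 - 497252) - 212/197 = -13*(-196)/(-498162) - 212/197 = -13*(-196)*(-1/498162) - 212/197 = -182/35583 - 212/197 = -7579450/7009851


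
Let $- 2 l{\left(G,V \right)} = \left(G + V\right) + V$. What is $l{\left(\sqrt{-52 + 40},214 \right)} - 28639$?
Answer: $-28853 - i \sqrt{3} \approx -28853.0 - 1.732 i$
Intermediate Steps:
$l{\left(G,V \right)} = - V - \frac{G}{2}$ ($l{\left(G,V \right)} = - \frac{\left(G + V\right) + V}{2} = - \frac{G + 2 V}{2} = - V - \frac{G}{2}$)
$l{\left(\sqrt{-52 + 40},214 \right)} - 28639 = \left(\left(-1\right) 214 - \frac{\sqrt{-52 + 40}}{2}\right) - 28639 = \left(-214 - \frac{\sqrt{-12}}{2}\right) - 28639 = \left(-214 - \frac{2 i \sqrt{3}}{2}\right) - 28639 = \left(-214 - i \sqrt{3}\right) - 28639 = -28853 - i \sqrt{3}$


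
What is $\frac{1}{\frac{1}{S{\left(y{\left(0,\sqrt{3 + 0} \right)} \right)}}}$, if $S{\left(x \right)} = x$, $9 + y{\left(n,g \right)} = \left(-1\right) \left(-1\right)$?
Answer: $-8$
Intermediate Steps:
$y{\left(n,g \right)} = -8$ ($y{\left(n,g \right)} = -9 - -1 = -9 + 1 = -8$)
$\frac{1}{\frac{1}{S{\left(y{\left(0,\sqrt{3 + 0} \right)} \right)}}} = \frac{1}{\frac{1}{-8}} = \frac{1}{- \frac{1}{8}} = -8$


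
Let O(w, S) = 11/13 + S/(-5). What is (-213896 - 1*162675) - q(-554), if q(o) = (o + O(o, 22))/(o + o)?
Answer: -27120679661/72020 ≈ -3.7657e+5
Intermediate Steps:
O(w, S) = 11/13 - S/5 (O(w, S) = 11*(1/13) + S*(-⅕) = 11/13 - S/5)
q(o) = (-231/65 + o)/(2*o) (q(o) = (o + (11/13 - ⅕*22))/(o + o) = (o + (11/13 - 22/5))/((2*o)) = (o - 231/65)*(1/(2*o)) = (-231/65 + o)*(1/(2*o)) = (-231/65 + o)/(2*o))
(-213896 - 1*162675) - q(-554) = (-213896 - 1*162675) - (-231 + 65*(-554))/(130*(-554)) = (-213896 - 162675) - (-1)*(-231 - 36010)/(130*554) = -376571 - (-1)*(-36241)/(130*554) = -376571 - 1*36241/72020 = -376571 - 36241/72020 = -27120679661/72020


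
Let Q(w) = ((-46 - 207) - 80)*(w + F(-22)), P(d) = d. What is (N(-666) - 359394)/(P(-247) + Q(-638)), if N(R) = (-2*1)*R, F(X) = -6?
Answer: -358062/214205 ≈ -1.6716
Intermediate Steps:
N(R) = -2*R
Q(w) = 1998 - 333*w (Q(w) = ((-46 - 207) - 80)*(w - 6) = (-253 - 80)*(-6 + w) = -333*(-6 + w) = 1998 - 333*w)
(N(-666) - 359394)/(P(-247) + Q(-638)) = (-2*(-666) - 359394)/(-247 + (1998 - 333*(-638))) = (1332 - 359394)/(-247 + (1998 + 212454)) = -358062/(-247 + 214452) = -358062/214205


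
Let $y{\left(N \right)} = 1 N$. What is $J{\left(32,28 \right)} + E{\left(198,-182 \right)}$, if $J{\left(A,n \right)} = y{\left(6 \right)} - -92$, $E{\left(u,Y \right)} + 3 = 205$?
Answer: $300$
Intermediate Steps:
$E{\left(u,Y \right)} = 202$ ($E{\left(u,Y \right)} = -3 + 205 = 202$)
$y{\left(N \right)} = N$
$J{\left(A,n \right)} = 98$ ($J{\left(A,n \right)} = 6 - -92 = 6 + 92 = 98$)
$J{\left(32,28 \right)} + E{\left(198,-182 \right)} = 98 + 202 = 300$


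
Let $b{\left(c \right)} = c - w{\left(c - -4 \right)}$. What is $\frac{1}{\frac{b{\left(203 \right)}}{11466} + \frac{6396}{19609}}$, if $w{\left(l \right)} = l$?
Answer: $\frac{112418397}{36629050} \approx 3.0691$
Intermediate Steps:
$b{\left(c \right)} = -4$ ($b{\left(c \right)} = c - \left(c - -4\right) = c - \left(c + 4\right) = c - \left(4 + c\right) = -4$)
$\frac{1}{\frac{b{\left(203 \right)}}{11466} + \frac{6396}{19609}} = \frac{1}{- \frac{4}{11466} + \frac{6396}{19609}} = \frac{1}{\left(-4\right) \frac{1}{11466} + 6396 \cdot \frac{1}{19609}} = \frac{1}{- \frac{2}{5733} + \frac{6396}{19609}} = \frac{1}{\frac{36629050}{112418397}} = \frac{112418397}{36629050}$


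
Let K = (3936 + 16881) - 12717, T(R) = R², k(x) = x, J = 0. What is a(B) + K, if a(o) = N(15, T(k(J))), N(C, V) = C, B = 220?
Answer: 8115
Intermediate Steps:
a(o) = 15
K = 8100 (K = 20817 - 12717 = 8100)
a(B) + K = 15 + 8100 = 8115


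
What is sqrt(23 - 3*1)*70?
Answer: 140*sqrt(5) ≈ 313.05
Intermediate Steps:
sqrt(23 - 3*1)*70 = sqrt(23 - 3)*70 = sqrt(20)*70 = (2*sqrt(5))*70 = 140*sqrt(5)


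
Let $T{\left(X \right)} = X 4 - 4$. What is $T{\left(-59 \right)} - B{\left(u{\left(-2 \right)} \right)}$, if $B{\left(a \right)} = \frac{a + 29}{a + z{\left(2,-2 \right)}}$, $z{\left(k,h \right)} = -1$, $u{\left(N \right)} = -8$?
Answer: $- \frac{713}{3} \approx -237.67$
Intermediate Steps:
$T{\left(X \right)} = -4 + 4 X$ ($T{\left(X \right)} = 4 X - 4 = -4 + 4 X$)
$B{\left(a \right)} = \frac{29 + a}{-1 + a}$ ($B{\left(a \right)} = \frac{a + 29}{a - 1} = \frac{29 + a}{-1 + a}$)
$T{\left(-59 \right)} - B{\left(u{\left(-2 \right)} \right)} = \left(-4 + 4 \left(-59\right)\right) - \frac{29 - 8}{-1 - 8} = \left(-4 - 236\right) - \frac{1}{-9} \cdot 21 = -240 - \left(- \frac{1}{9}\right) 21 = -240 - - \frac{7}{3} = -240 + \frac{7}{3} = - \frac{713}{3}$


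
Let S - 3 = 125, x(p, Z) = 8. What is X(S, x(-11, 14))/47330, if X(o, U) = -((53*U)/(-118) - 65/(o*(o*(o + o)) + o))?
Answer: 889223419/11712825527040 ≈ 7.5919e-5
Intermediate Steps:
S = 128 (S = 3 + 125 = 128)
X(o, U) = 65/(o + 2*o³) + 53*U/118 (X(o, U) = -((53*U)*(-1/118) - 65/(o*(o*(2*o)) + o)) = -(-53*U/118 - 65/(o*(2*o²) + o)) = -(-53*U/118 - 65/(2*o³ + o)) = -(-53*U/118 - 65/(o + 2*o³)) = -(-65/(o + 2*o³) - 53*U/118) = 65/(o + 2*o³) + 53*U/118)
X(S, x(-11, 14))/47330 = ((7670 + 53*8*128 + 106*8*128³)/(118*128 + 236*128³))/47330 = ((7670 + 54272 + 106*8*2097152)/(15104 + 236*2097152))*(1/47330) = ((7670 + 54272 + 1778384896)/(15104 + 494927872))*(1/47330) = (1778446838/494942976)*(1/47330) = ((1/494942976)*1778446838)*(1/47330) = (889223419/247471488)*(1/47330) = 889223419/11712825527040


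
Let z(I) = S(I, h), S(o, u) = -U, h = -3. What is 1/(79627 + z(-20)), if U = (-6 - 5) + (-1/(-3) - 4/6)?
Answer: 3/238915 ≈ 1.2557e-5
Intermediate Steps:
U = -34/3 (U = -11 + (-1*(-⅓) - 4*⅙) = -11 + (⅓ - ⅔) = -11 - ⅓ = -34/3 ≈ -11.333)
S(o, u) = 34/3 (S(o, u) = -1*(-34/3) = 34/3)
z(I) = 34/3
1/(79627 + z(-20)) = 1/(79627 + 34/3) = 1/(238915/3) = 3/238915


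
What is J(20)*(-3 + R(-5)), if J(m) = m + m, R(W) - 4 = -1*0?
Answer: 40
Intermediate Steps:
R(W) = 4 (R(W) = 4 - 1*0 = 4 + 0 = 4)
J(m) = 2*m
J(20)*(-3 + R(-5)) = (2*20)*(-3 + 4) = 40*1 = 40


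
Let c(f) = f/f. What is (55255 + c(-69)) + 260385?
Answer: 315641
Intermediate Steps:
c(f) = 1
(55255 + c(-69)) + 260385 = (55255 + 1) + 260385 = 55256 + 260385 = 315641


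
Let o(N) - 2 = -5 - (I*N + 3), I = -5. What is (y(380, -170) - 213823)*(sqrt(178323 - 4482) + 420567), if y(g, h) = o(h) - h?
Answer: -90215406603 - 214509*sqrt(173841) ≈ -9.0305e+10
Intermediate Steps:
o(N) = -6 + 5*N (o(N) = 2 + (-5 - (-5*N + 3)) = 2 + (-5 - (3 - 5*N)) = 2 + (-5 + (-3 + 5*N)) = 2 + (-8 + 5*N) = -6 + 5*N)
y(g, h) = -6 + 4*h (y(g, h) = (-6 + 5*h) - h = -6 + 4*h)
(y(380, -170) - 213823)*(sqrt(178323 - 4482) + 420567) = ((-6 + 4*(-170)) - 213823)*(sqrt(178323 - 4482) + 420567) = ((-6 - 680) - 213823)*(sqrt(173841) + 420567) = (-686 - 213823)*(420567 + sqrt(173841)) = -214509*(420567 + sqrt(173841)) = -90215406603 - 214509*sqrt(173841)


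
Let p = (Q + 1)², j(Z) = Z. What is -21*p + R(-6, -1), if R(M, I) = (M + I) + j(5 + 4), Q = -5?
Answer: -334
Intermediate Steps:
p = 16 (p = (-5 + 1)² = (-4)² = 16)
R(M, I) = 9 + I + M (R(M, I) = (M + I) + (5 + 4) = (I + M) + 9 = 9 + I + M)
-21*p + R(-6, -1) = -21*16 + (9 - 1 - 6) = -336 + 2 = -334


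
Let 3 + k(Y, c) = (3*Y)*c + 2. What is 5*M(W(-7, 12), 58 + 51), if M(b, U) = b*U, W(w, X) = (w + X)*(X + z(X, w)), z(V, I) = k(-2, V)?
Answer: -166225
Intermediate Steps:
k(Y, c) = -1 + 3*Y*c (k(Y, c) = -3 + ((3*Y)*c + 2) = -3 + (3*Y*c + 2) = -3 + (2 + 3*Y*c) = -1 + 3*Y*c)
z(V, I) = -1 - 6*V (z(V, I) = -1 + 3*(-2)*V = -1 - 6*V)
W(w, X) = (-1 - 5*X)*(X + w) (W(w, X) = (w + X)*(X + (-1 - 6*X)) = (X + w)*(-1 - 5*X) = (-1 - 5*X)*(X + w))
M(b, U) = U*b
5*M(W(-7, 12), 58 + 51) = 5*((58 + 51)*(-1*12 - 1*(-7) - 5*12² - 5*12*(-7))) = 5*(109*(-12 + 7 - 5*144 + 420)) = 5*(109*(-12 + 7 - 720 + 420)) = 5*(109*(-305)) = 5*(-33245) = -166225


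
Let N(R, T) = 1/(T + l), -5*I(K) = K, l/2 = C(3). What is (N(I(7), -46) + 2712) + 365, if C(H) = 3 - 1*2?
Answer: 135387/44 ≈ 3077.0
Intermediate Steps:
C(H) = 1 (C(H) = 3 - 2 = 1)
l = 2 (l = 2*1 = 2)
I(K) = -K/5
N(R, T) = 1/(2 + T) (N(R, T) = 1/(T + 2) = 1/(2 + T))
(N(I(7), -46) + 2712) + 365 = (1/(2 - 46) + 2712) + 365 = (1/(-44) + 2712) + 365 = (-1/44 + 2712) + 365 = 119327/44 + 365 = 135387/44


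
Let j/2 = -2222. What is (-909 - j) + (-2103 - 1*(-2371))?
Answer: 3803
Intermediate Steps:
j = -4444 (j = 2*(-2222) = -4444)
(-909 - j) + (-2103 - 1*(-2371)) = (-909 - 1*(-4444)) + (-2103 - 1*(-2371)) = (-909 + 4444) + (-2103 + 2371) = 3535 + 268 = 3803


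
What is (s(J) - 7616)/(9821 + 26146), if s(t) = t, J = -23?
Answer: -7639/35967 ≈ -0.21239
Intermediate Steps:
(s(J) - 7616)/(9821 + 26146) = (-23 - 7616)/(9821 + 26146) = -7639/35967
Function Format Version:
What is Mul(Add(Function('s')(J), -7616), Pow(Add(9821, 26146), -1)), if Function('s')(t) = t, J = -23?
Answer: Rational(-7639, 35967) ≈ -0.21239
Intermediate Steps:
Mul(Add(Function('s')(J), -7616), Pow(Add(9821, 26146), -1)) = Mul(Add(-23, -7616), Pow(Add(9821, 26146), -1)) = Mul(-7639, Pow(35967, -1)) = Mul(-7639, Rational(1, 35967)) = Rational(-7639, 35967)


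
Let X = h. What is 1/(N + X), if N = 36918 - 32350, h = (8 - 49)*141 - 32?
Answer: -1/1245 ≈ -0.00080321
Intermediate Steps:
h = -5813 (h = -41*141 - 32 = -5781 - 32 = -5813)
X = -5813
N = 4568
1/(N + X) = 1/(4568 - 5813) = 1/(-1245) = -1/1245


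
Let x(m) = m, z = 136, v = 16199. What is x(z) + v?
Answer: 16335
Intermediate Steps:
x(z) + v = 136 + 16199 = 16335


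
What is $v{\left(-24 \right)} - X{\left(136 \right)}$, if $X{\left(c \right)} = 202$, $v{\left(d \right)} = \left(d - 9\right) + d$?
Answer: $-259$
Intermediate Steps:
$v{\left(d \right)} = -9 + 2 d$ ($v{\left(d \right)} = \left(-9 + d\right) + d = -9 + 2 d$)
$v{\left(-24 \right)} - X{\left(136 \right)} = \left(-9 + 2 \left(-24\right)\right) - 202 = \left(-9 - 48\right) - 202 = -57 - 202 = -259$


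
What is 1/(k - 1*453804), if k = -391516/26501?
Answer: -26501/12026651320 ≈ -2.2035e-6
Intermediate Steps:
k = -391516/26501 (k = -391516*1/26501 = -391516/26501 ≈ -14.774)
1/(k - 1*453804) = 1/(-391516/26501 - 1*453804) = 1/(-391516/26501 - 453804) = 1/(-12026651320/26501) = -26501/12026651320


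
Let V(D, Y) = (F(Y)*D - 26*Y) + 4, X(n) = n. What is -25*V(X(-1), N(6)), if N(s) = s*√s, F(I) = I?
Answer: -100 + 4050*√6 ≈ 9820.4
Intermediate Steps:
N(s) = s^(3/2)
V(D, Y) = 4 - 26*Y + D*Y (V(D, Y) = (Y*D - 26*Y) + 4 = (D*Y - 26*Y) + 4 = (-26*Y + D*Y) + 4 = 4 - 26*Y + D*Y)
-25*V(X(-1), N(6)) = -25*(4 - 156*√6 - 6^(3/2)) = -25*(4 - 156*√6 - 6*√6) = -25*(4 - 162*√6) = -100 + 4050*√6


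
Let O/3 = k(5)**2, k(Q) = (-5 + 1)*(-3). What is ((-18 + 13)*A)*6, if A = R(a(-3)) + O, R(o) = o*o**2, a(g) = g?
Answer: -12150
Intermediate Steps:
R(o) = o**3
k(Q) = 12 (k(Q) = -4*(-3) = 12)
O = 432 (O = 3*12**2 = 3*144 = 432)
A = 405 (A = (-3)**3 + 432 = -27 + 432 = 405)
((-18 + 13)*A)*6 = ((-18 + 13)*405)*6 = -5*405*6 = -2025*6 = -12150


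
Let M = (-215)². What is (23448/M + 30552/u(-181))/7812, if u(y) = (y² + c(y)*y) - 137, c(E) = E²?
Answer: 3801759256/59152948631525 ≈ 6.4270e-5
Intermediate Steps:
M = 46225
u(y) = -137 + y² + y³ (u(y) = (y² + y²*y) - 137 = (y² + y³) - 137 = -137 + y² + y³)
(23448/M + 30552/u(-181))/7812 = (23448/46225 + 30552/(-137 + (-181)² + (-181)³))/7812 = (23448*(1/46225) + 30552/(-137 + 32761 - 5929741))*(1/7812) = (23448/46225 + 30552/(-5897117))*(1/7812) = (23448/46225 + 30552*(-1/5897117))*(1/7812) = (23448/46225 - 30552/5897117)*(1/7812) = (136863333216/272594233325)*(1/7812) = 3801759256/59152948631525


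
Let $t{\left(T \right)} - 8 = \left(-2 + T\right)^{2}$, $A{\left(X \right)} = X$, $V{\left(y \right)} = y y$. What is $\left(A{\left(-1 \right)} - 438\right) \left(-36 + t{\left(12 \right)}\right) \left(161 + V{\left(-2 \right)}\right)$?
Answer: $-5215320$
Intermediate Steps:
$V{\left(y \right)} = y^{2}$
$t{\left(T \right)} = 8 + \left(-2 + T\right)^{2}$
$\left(A{\left(-1 \right)} - 438\right) \left(-36 + t{\left(12 \right)}\right) \left(161 + V{\left(-2 \right)}\right) = \left(-1 - 438\right) \left(-36 + \left(8 + \left(-2 + 12\right)^{2}\right)\right) \left(161 + \left(-2\right)^{2}\right) = - 439 \left(-36 + \left(8 + 10^{2}\right)\right) \left(161 + 4\right) = - 439 \left(-36 + \left(8 + 100\right)\right) 165 = - 439 \left(-36 + 108\right) 165 = - 439 \cdot 72 \cdot 165 = \left(-439\right) 11880 = -5215320$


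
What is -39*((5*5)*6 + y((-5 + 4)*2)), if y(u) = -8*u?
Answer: -6474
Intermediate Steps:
-39*((5*5)*6 + y((-5 + 4)*2)) = -39*((5*5)*6 - 8*(-5 + 4)*2) = -39*(25*6 - (-8)*2) = -39*(150 - 8*(-2)) = -39*(150 + 16) = -39*166 = -6474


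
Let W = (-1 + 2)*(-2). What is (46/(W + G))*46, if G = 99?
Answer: 2116/97 ≈ 21.814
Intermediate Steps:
W = -2 (W = 1*(-2) = -2)
(46/(W + G))*46 = (46/(-2 + 99))*46 = (46/97)*46 = 2116/97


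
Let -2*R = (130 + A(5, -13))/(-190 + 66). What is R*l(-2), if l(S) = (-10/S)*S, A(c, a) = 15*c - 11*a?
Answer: -435/31 ≈ -14.032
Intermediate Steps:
A(c, a) = -11*a + 15*c
R = 87/62 (R = -(130 + (-11*(-13) + 15*5))/(2*(-190 + 66)) = -(130 + (143 + 75))/(2*(-124)) = -(130 + 218)*(-1)/(2*124) = -174*(-1)/124 = -½*(-87/31) = 87/62 ≈ 1.4032)
l(S) = -10
R*l(-2) = (87/62)*(-10) = -435/31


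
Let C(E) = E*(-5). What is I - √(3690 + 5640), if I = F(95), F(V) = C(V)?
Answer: -475 - √9330 ≈ -571.59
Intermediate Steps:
C(E) = -5*E
F(V) = -5*V
I = -475 (I = -5*95 = -475)
I - √(3690 + 5640) = -475 - √(3690 + 5640) = -475 - √9330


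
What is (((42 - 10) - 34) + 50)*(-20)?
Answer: -960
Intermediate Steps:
(((42 - 10) - 34) + 50)*(-20) = ((32 - 34) + 50)*(-20) = (-2 + 50)*(-20) = 48*(-20) = -960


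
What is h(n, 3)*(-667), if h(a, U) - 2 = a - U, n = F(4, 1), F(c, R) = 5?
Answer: -2668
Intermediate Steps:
n = 5
h(a, U) = 2 + a - U (h(a, U) = 2 + (a - U) = 2 + a - U)
h(n, 3)*(-667) = (2 + 5 - 1*3)*(-667) = (2 + 5 - 3)*(-667) = 4*(-667) = -2668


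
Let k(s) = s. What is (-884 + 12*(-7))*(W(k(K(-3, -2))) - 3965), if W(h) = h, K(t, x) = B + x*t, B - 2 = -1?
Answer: 3831344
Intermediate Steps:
B = 1 (B = 2 - 1 = 1)
K(t, x) = 1 + t*x (K(t, x) = 1 + x*t = 1 + t*x)
(-884 + 12*(-7))*(W(k(K(-3, -2))) - 3965) = (-884 + 12*(-7))*((1 - 3*(-2)) - 3965) = (-884 - 84)*((1 + 6) - 3965) = -968*(7 - 3965) = -968*(-3958) = 3831344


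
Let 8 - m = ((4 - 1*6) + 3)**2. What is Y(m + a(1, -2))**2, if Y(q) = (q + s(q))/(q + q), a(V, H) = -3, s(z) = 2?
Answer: 9/16 ≈ 0.56250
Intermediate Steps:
m = 7 (m = 8 - ((4 - 1*6) + 3)**2 = 8 - ((4 - 6) + 3)**2 = 8 - (-2 + 3)**2 = 8 - 1*1**2 = 8 - 1*1 = 8 - 1 = 7)
Y(q) = (2 + q)/(2*q) (Y(q) = (q + 2)/(q + q) = (2 + q)/((2*q)) = (2 + q)*(1/(2*q)) = (2 + q)/(2*q))
Y(m + a(1, -2))**2 = ((2 + (7 - 3))/(2*(7 - 3)))**2 = ((1/2)*(2 + 4)/4)**2 = ((1/2)*(1/4)*6)**2 = (3/4)**2 = 9/16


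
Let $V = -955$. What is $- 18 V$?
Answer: $17190$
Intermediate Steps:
$- 18 V = \left(-18\right) \left(-955\right) = 17190$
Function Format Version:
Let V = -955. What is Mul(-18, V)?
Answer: 17190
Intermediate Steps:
Mul(-18, V) = Mul(-18, -955) = 17190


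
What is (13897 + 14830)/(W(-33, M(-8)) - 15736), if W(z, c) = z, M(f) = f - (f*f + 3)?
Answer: -28727/15769 ≈ -1.8217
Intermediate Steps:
M(f) = -3 + f - f² (M(f) = f - (f² + 3) = f - (3 + f²) = f + (-3 - f²) = -3 + f - f²)
(13897 + 14830)/(W(-33, M(-8)) - 15736) = (13897 + 14830)/(-33 - 15736) = 28727/(-15769) = 28727*(-1/15769) = -28727/15769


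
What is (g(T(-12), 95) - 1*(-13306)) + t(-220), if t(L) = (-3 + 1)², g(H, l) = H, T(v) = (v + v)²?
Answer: 13886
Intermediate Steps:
T(v) = 4*v² (T(v) = (2*v)² = 4*v²)
t(L) = 4 (t(L) = (-2)² = 4)
(g(T(-12), 95) - 1*(-13306)) + t(-220) = (4*(-12)² - 1*(-13306)) + 4 = (4*144 + 13306) + 4 = (576 + 13306) + 4 = 13882 + 4 = 13886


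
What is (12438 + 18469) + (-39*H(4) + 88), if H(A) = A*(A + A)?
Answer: 29747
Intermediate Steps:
H(A) = 2*A² (H(A) = A*(2*A) = 2*A²)
(12438 + 18469) + (-39*H(4) + 88) = (12438 + 18469) + (-78*4² + 88) = 30907 + (-78*16 + 88) = 30907 + (-39*32 + 88) = 30907 + (-1248 + 88) = 30907 - 1160 = 29747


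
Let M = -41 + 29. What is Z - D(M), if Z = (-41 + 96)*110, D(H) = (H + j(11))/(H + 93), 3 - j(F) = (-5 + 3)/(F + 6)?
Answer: 8331001/1377 ≈ 6050.1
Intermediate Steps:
M = -12
j(F) = 3 + 2/(6 + F) (j(F) = 3 - (-5 + 3)/(F + 6) = 3 - (-2)/(6 + F) = 3 + 2/(6 + F))
D(H) = (53/17 + H)/(93 + H) (D(H) = (H + (20 + 3*11)/(6 + 11))/(H + 93) = (H + (20 + 33)/17)/(93 + H) = (H + (1/17)*53)/(93 + H) = (H + 53/17)/(93 + H) = (53/17 + H)/(93 + H))
Z = 6050 (Z = 55*110 = 6050)
Z - D(M) = 6050 - (53/17 - 12)/(93 - 12) = 6050 - (-151)/(81*17) = 6050 - 1*(-151/1377) = 6050 + 151/1377 = 8331001/1377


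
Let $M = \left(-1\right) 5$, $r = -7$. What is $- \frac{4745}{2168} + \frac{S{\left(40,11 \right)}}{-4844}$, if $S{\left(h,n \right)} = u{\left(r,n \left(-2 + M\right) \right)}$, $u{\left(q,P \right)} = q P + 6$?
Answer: $- \frac{6041585}{2625448} \approx -2.3012$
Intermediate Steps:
$M = -5$
$u{\left(q,P \right)} = 6 + P q$ ($u{\left(q,P \right)} = P q + 6 = 6 + P q$)
$S{\left(h,n \right)} = 6 + 49 n$ ($S{\left(h,n \right)} = 6 + n \left(-2 - 5\right) \left(-7\right) = 6 + n \left(-7\right) \left(-7\right) = 6 + - 7 n \left(-7\right) = 6 + 49 n$)
$- \frac{4745}{2168} + \frac{S{\left(40,11 \right)}}{-4844} = - \frac{4745}{2168} + \frac{6 + 49 \cdot 11}{-4844} = \left(-4745\right) \frac{1}{2168} + \left(6 + 539\right) \left(- \frac{1}{4844}\right) = - \frac{4745}{2168} + 545 \left(- \frac{1}{4844}\right) = - \frac{4745}{2168} - \frac{545}{4844} = - \frac{6041585}{2625448}$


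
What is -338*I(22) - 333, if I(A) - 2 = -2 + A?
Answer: -7769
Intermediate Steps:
I(A) = A (I(A) = 2 + (-2 + A) = A)
-338*I(22) - 333 = -338*22 - 333 = -7436 - 333 = -7769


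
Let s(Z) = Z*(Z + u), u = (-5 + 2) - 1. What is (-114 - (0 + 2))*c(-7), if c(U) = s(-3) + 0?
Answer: -2436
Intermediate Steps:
u = -4 (u = -3 - 1 = -4)
s(Z) = Z*(-4 + Z) (s(Z) = Z*(Z - 4) = Z*(-4 + Z))
c(U) = 21 (c(U) = -3*(-4 - 3) + 0 = -3*(-7) + 0 = 21 + 0 = 21)
(-114 - (0 + 2))*c(-7) = (-114 - (0 + 2))*21 = (-114 - 1*2)*21 = (-114 - 2)*21 = -116*21 = -2436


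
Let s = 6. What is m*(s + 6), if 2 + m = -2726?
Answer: -32736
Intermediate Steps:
m = -2728 (m = -2 - 2726 = -2728)
m*(s + 6) = -2728*(6 + 6) = -2728*12 = -32736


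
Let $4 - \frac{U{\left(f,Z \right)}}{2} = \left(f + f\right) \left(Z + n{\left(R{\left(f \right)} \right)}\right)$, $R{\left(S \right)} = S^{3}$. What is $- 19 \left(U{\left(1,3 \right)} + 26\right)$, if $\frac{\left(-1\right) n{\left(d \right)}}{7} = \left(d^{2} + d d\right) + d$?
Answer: $-2014$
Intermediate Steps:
$n{\left(d \right)} = - 14 d^{2} - 7 d$ ($n{\left(d \right)} = - 7 \left(\left(d^{2} + d d\right) + d\right) = - 7 \left(\left(d^{2} + d^{2}\right) + d\right) = - 7 \left(2 d^{2} + d\right) = - 7 \left(d + 2 d^{2}\right) = - 14 d^{2} - 7 d$)
$U{\left(f,Z \right)} = 8 - 4 f \left(Z - 7 f^{3} \left(1 + 2 f^{3}\right)\right)$ ($U{\left(f,Z \right)} = 8 - 2 \left(f + f\right) \left(Z - 7 f^{3} \left(1 + 2 f^{3}\right)\right) = 8 - 2 \cdot 2 f \left(Z - 7 f^{3} \left(1 + 2 f^{3}\right)\right) = 8 - 4 f \left(Z - 7 f^{3} \left(1 + 2 f^{3}\right)\right)$)
$- 19 \left(U{\left(1,3 \right)} + 26\right) = - 19 \left(\left(8 + 28 \cdot 1^{4} + 56 \cdot 1^{7} - 12 \cdot 1\right) + 26\right) = - 19 \left(\left(8 + 28 \cdot 1 + 56 \cdot 1 - 12\right) + 26\right) = - 19 \left(\left(8 + 28 + 56 - 12\right) + 26\right) = - 19 \left(80 + 26\right) = \left(-19\right) 106 = -2014$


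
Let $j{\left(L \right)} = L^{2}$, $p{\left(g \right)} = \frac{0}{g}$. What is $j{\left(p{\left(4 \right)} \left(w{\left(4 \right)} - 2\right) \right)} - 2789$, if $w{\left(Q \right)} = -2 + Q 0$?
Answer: $-2789$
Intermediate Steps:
$p{\left(g \right)} = 0$
$w{\left(Q \right)} = -2$ ($w{\left(Q \right)} = -2 + 0 = -2$)
$j{\left(p{\left(4 \right)} \left(w{\left(4 \right)} - 2\right) \right)} - 2789 = \left(0 \left(-2 - 2\right)\right)^{2} - 2789 = \left(0 \left(-4\right)\right)^{2} - 2789 = 0^{2} - 2789 = 0 - 2789 = -2789$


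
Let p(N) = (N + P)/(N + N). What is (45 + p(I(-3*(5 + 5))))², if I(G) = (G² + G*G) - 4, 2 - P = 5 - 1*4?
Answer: 26711652969/12902464 ≈ 2070.3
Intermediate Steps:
P = 1 (P = 2 - (5 - 1*4) = 2 - (5 - 4) = 2 - 1*1 = 2 - 1 = 1)
I(G) = -4 + 2*G² (I(G) = (G² + G²) - 4 = 2*G² - 4 = -4 + 2*G²)
p(N) = (1 + N)/(2*N) (p(N) = (N + 1)/(N + N) = (1 + N)/((2*N)) = (1 + N)*(1/(2*N)) = (1 + N)/(2*N))
(45 + p(I(-3*(5 + 5))))² = (45 + (1 + (-4 + 2*(-3*(5 + 5))²))/(2*(-4 + 2*(-3*(5 + 5))²)))² = (45 + (1 + (-4 + 2*(-3*10)²))/(2*(-4 + 2*(-3*10)²)))² = (45 + (1 + (-4 + 2*(-30)²))/(2*(-4 + 2*(-30)²)))² = (45 + (1 + (-4 + 2*900))/(2*(-4 + 2*900)))² = (45 + (1 + (-4 + 1800))/(2*(-4 + 1800)))² = (45 + (½)*(1 + 1796)/1796)² = (45 + (½)*(1/1796)*1797)² = (45 + 1797/3592)² = (163437/3592)² = 26711652969/12902464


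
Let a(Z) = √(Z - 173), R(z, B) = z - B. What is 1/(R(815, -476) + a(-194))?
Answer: 1291/1667048 - I*√367/1667048 ≈ 0.00077442 - 1.1492e-5*I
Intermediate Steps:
a(Z) = √(-173 + Z)
1/(R(815, -476) + a(-194)) = 1/((815 - 1*(-476)) + √(-173 - 194)) = 1/((815 + 476) + √(-367)) = 1/(1291 + I*√367)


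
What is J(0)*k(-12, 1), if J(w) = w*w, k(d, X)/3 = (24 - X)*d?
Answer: 0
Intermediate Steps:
k(d, X) = 3*d*(24 - X) (k(d, X) = 3*((24 - X)*d) = 3*(d*(24 - X)) = 3*d*(24 - X))
J(w) = w²
J(0)*k(-12, 1) = 0²*(3*(-12)*(24 - 1*1)) = 0*(3*(-12)*(24 - 1)) = 0*(3*(-12)*23) = 0*(-828) = 0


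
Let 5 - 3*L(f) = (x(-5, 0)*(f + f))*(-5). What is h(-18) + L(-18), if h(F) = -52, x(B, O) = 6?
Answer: -1231/3 ≈ -410.33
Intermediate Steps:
L(f) = 5/3 + 20*f (L(f) = 5/3 - 6*(f + f)*(-5)/3 = 5/3 - 6*(2*f)*(-5)/3 = 5/3 - 12*f*(-5)/3 = 5/3 - (-20)*f = 5/3 + 20*f)
h(-18) + L(-18) = -52 + (5/3 + 20*(-18)) = -52 + (5/3 - 360) = -52 - 1075/3 = -1231/3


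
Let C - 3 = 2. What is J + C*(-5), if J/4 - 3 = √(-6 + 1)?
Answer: -13 + 4*I*√5 ≈ -13.0 + 8.9443*I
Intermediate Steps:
C = 5 (C = 3 + 2 = 5)
J = 12 + 4*I*√5 (J = 12 + 4*√(-6 + 1) = 12 + 4*√(-5) = 12 + 4*(I*√5) = 12 + 4*I*√5 ≈ 12.0 + 8.9443*I)
J + C*(-5) = (12 + 4*I*√5) + 5*(-5) = (12 + 4*I*√5) - 25 = -13 + 4*I*√5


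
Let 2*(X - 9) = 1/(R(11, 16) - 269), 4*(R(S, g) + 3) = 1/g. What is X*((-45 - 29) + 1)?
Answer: -11434063/17407 ≈ -656.87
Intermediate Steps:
R(S, g) = -3 + 1/(4*g)
X = 156631/17407 (X = 9 + 1/(2*((-3 + (¼)/16) - 269)) = 9 + 1/(2*((-3 + (¼)*(1/16)) - 269)) = 9 + 1/(2*((-3 + 1/64) - 269)) = 9 + 1/(2*(-191/64 - 269)) = 9 + 1/(2*(-17407/64)) = 9 + (½)*(-64/17407) = 9 - 32/17407 = 156631/17407 ≈ 8.9982)
X*((-45 - 29) + 1) = 156631*((-45 - 29) + 1)/17407 = 156631*(-74 + 1)/17407 = (156631/17407)*(-73) = -11434063/17407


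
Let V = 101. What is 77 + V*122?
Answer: 12399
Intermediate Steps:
77 + V*122 = 77 + 101*122 = 77 + 12322 = 12399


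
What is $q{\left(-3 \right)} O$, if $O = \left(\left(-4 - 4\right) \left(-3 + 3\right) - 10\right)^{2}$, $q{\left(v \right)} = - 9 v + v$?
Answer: $2400$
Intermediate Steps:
$q{\left(v \right)} = - 8 v$
$O = 100$ ($O = \left(\left(-8\right) 0 - 10\right)^{2} = \left(0 - 10\right)^{2} = \left(-10\right)^{2} = 100$)
$q{\left(-3 \right)} O = \left(-8\right) \left(-3\right) 100 = 24 \cdot 100 = 2400$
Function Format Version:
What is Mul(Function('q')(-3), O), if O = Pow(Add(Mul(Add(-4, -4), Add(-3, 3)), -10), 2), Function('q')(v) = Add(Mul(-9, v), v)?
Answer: 2400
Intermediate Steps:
Function('q')(v) = Mul(-8, v)
O = 100 (O = Pow(Add(Mul(-8, 0), -10), 2) = Pow(Add(0, -10), 2) = Pow(-10, 2) = 100)
Mul(Function('q')(-3), O) = Mul(Mul(-8, -3), 100) = Mul(24, 100) = 2400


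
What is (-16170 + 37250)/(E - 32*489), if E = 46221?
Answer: 21080/30573 ≈ 0.68950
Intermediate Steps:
(-16170 + 37250)/(E - 32*489) = (-16170 + 37250)/(46221 - 32*489) = 21080/(46221 - 15648) = 21080/30573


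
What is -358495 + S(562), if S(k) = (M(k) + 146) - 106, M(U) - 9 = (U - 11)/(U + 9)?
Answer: -204672115/571 ≈ -3.5845e+5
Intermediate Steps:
M(U) = 9 + (-11 + U)/(9 + U) (M(U) = 9 + (U - 11)/(U + 9) = 9 + (-11 + U)/(9 + U))
S(k) = 40 + 10*(7 + k)/(9 + k) (S(k) = (10*(7 + k)/(9 + k) + 146) - 106 = (146 + 10*(7 + k)/(9 + k)) - 106 = 40 + 10*(7 + k)/(9 + k))
-358495 + S(562) = -358495 + 10*(43 + 5*562)/(9 + 562) = -358495 + 10*(43 + 2810)/571 = -358495 + 10*(1/571)*2853 = -358495 + 28530/571 = -204672115/571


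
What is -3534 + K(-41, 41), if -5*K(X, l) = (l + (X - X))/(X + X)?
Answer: -35339/10 ≈ -3533.9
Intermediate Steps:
K(X, l) = -l/(10*X) (K(X, l) = -(l + (X - X))/(5*(X + X)) = -(l + 0)/(5*(2*X)) = -l*1/(2*X)/5 = -l/(10*X))
-3534 + K(-41, 41) = -3534 - 1/10*41/(-41) = -3534 - 1/10*41*(-1/41) = -3534 + 1/10 = -35339/10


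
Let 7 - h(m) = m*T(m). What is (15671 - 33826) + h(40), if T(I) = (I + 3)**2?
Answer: -92108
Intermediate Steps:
T(I) = (3 + I)**2
h(m) = 7 - m*(3 + m)**2
(15671 - 33826) + h(40) = (15671 - 33826) + (7 - 1*40*(3 + 40)**2) = -18155 + (7 - 1*40*43**2) = -18155 + (7 - 1*40*1849) = -18155 + (7 - 73960) = -18155 - 73953 = -92108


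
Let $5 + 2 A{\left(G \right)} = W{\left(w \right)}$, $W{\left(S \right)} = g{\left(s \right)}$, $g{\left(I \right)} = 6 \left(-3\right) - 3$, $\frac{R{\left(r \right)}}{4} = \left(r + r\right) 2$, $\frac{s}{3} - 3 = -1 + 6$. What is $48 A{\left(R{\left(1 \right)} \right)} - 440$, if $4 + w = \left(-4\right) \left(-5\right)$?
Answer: $-1064$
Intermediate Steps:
$w = 16$ ($w = -4 - -20 = -4 + 20 = 16$)
$s = 24$ ($s = 9 + 3 \left(-1 + 6\right) = 9 + 3 \cdot 5 = 9 + 15 = 24$)
$R{\left(r \right)} = 16 r$ ($R{\left(r \right)} = 4 \left(r + r\right) 2 = 4 \cdot 2 r 2 = 4 \cdot 4 r = 16 r$)
$g{\left(I \right)} = -21$ ($g{\left(I \right)} = -18 - 3 = -21$)
$W{\left(S \right)} = -21$
$A{\left(G \right)} = -13$ ($A{\left(G \right)} = - \frac{5}{2} + \frac{1}{2} \left(-21\right) = - \frac{5}{2} - \frac{21}{2} = -13$)
$48 A{\left(R{\left(1 \right)} \right)} - 440 = 48 \left(-13\right) - 440 = -624 - 440 = -1064$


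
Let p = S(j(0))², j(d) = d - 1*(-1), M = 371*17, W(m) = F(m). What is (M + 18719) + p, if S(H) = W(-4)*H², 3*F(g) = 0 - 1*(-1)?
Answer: 225235/9 ≈ 25026.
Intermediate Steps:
F(g) = ⅓ (F(g) = (0 - 1*(-1))/3 = (0 + 1)/3 = (⅓)*1 = ⅓)
W(m) = ⅓
M = 6307
j(d) = 1 + d (j(d) = d + 1 = 1 + d)
S(H) = H²/3
p = ⅑ (p = ((1 + 0)²/3)² = ((⅓)*1²)² = ((⅓)*1)² = (⅓)² = ⅑ ≈ 0.11111)
(M + 18719) + p = (6307 + 18719) + ⅑ = 25026 + ⅑ = 225235/9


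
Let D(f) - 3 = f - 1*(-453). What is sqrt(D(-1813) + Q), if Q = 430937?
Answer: 2*sqrt(107395) ≈ 655.42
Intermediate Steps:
D(f) = 456 + f (D(f) = 3 + (f - 1*(-453)) = 3 + (f + 453) = 3 + (453 + f) = 456 + f)
sqrt(D(-1813) + Q) = sqrt((456 - 1813) + 430937) = sqrt(-1357 + 430937) = sqrt(429580) = 2*sqrt(107395)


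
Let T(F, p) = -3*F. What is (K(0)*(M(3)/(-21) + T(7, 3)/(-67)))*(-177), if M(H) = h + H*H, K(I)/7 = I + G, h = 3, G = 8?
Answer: 171336/67 ≈ 2557.3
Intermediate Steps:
K(I) = 56 + 7*I (K(I) = 7*(I + 8) = 7*(8 + I) = 56 + 7*I)
M(H) = 3 + H**2 (M(H) = 3 + H*H = 3 + H**2)
(K(0)*(M(3)/(-21) + T(7, 3)/(-67)))*(-177) = ((56 + 7*0)*((3 + 3**2)/(-21) - 3*7/(-67)))*(-177) = ((56 + 0)*((3 + 9)*(-1/21) - 21*(-1/67)))*(-177) = (56*(12*(-1/21) + 21/67))*(-177) = (56*(-4/7 + 21/67))*(-177) = (56*(-121/469))*(-177) = -968/67*(-177) = 171336/67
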